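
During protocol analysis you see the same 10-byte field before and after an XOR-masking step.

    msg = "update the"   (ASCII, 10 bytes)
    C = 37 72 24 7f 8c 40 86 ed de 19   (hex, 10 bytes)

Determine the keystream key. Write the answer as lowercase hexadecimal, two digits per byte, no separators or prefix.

4202401ef825a699b67c

Since C = msg ⊕ key, XORing both sides with msg gives key = msg ⊕ C.
byte 0: 117 XOR  55 =  66
byte 1: 112 XOR 114 =   2
byte 2: 100 XOR  36 =  64
byte 3:  97 XOR 127 =  30
byte 4: 116 XOR 140 = 248
byte 5: 101 XOR  64 =  37
byte 6:  32 XOR 134 = 166
byte 7: 116 XOR 237 = 153
byte 8: 104 XOR 222 = 182
byte 9: 101 XOR  25 = 124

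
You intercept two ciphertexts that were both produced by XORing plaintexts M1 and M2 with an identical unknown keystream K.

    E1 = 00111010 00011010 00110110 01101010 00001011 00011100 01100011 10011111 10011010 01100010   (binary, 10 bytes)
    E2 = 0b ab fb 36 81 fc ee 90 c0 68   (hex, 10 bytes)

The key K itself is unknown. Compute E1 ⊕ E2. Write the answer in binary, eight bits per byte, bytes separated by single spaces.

00110001 10110001 11001101 01011100 10001010 11100000 10001101 00001111 01011010 00001010

E1 ⊕ E2 = (M1 ⊕ K) ⊕ (M2 ⊕ K) = M1 ⊕ M2 — the shared key cancels under XOR.
byte 0:  58 ^  11 =  49
byte 1:  26 ^ 171 = 177
byte 2:  54 ^ 251 = 205
byte 3: 106 ^  54 =  92
byte 4:  11 ^ 129 = 138
byte 5:  28 ^ 252 = 224
byte 6:  99 ^ 238 = 141
byte 7: 159 ^ 144 =  15
byte 8: 154 ^ 192 =  90
byte 9:  98 ^ 104 =  10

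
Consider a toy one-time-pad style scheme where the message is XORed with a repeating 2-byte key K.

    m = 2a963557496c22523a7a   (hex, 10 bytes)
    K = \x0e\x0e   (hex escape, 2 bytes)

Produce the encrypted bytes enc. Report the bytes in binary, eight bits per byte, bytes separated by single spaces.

The 2-byte key repeats, so the effective keystream is 0e 0e 0e 0e 0e 0e 0e 0e 0e 0e.
byte 0: 2a ^ 0e = 24
byte 1: 96 ^ 0e = 98
byte 2: 35 ^ 0e = 3b
byte 3: 57 ^ 0e = 59
byte 4: 49 ^ 0e = 47
byte 5: 6c ^ 0e = 62
byte 6: 22 ^ 0e = 2c
byte 7: 52 ^ 0e = 5c
byte 8: 3a ^ 0e = 34
byte 9: 7a ^ 0e = 74

00100100 10011000 00111011 01011001 01000111 01100010 00101100 01011100 00110100 01110100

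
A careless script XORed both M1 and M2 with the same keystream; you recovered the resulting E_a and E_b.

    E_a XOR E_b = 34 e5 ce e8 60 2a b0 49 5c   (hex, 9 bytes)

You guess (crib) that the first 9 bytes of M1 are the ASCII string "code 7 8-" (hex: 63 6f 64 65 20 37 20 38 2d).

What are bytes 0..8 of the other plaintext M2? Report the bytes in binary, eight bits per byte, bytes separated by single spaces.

01010111 10001010 10101010 10001101 01000000 00011101 10010000 01110001 01110001

Since E_a ⊕ E_b = M1 ⊕ M2, XORing with the guessed M1 bytes yields the corresponding M2 bytes: M2 = (E_a ⊕ E_b) ⊕ M1.
00110100 ^ 01100011 = 01010111
11100101 ^ 01101111 = 10001010
11001110 ^ 01100100 = 10101010
11101000 ^ 01100101 = 10001101
01100000 ^ 00100000 = 01000000
00101010 ^ 00110111 = 00011101
10110000 ^ 00100000 = 10010000
01001001 ^ 00111000 = 01110001
01011100 ^ 00101101 = 01110001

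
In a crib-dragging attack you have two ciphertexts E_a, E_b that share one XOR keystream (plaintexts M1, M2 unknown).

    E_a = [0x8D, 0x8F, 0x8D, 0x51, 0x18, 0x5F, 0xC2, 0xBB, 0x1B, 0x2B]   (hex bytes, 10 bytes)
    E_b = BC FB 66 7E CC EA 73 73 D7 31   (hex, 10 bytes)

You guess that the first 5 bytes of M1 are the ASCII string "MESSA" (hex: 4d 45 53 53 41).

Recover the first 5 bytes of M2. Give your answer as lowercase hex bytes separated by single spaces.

First, E_a ⊕ E_b = (M1 ⊕ K) ⊕ (M2 ⊕ K) = M1 ⊕ M2, so the key drops out. Then M2 = (M1 ⊕ M2) ⊕ M1 over the first 5 bytes.
byte 0: (8d ⊕ bc) ⊕ 4d = 31 ⊕ 4d = 7c
byte 1: (8f ⊕ fb) ⊕ 45 = 74 ⊕ 45 = 31
byte 2: (8d ⊕ 66) ⊕ 53 = eb ⊕ 53 = b8
byte 3: (51 ⊕ 7e) ⊕ 53 = 2f ⊕ 53 = 7c
byte 4: (18 ⊕ cc) ⊕ 41 = d4 ⊕ 41 = 95

7c 31 b8 7c 95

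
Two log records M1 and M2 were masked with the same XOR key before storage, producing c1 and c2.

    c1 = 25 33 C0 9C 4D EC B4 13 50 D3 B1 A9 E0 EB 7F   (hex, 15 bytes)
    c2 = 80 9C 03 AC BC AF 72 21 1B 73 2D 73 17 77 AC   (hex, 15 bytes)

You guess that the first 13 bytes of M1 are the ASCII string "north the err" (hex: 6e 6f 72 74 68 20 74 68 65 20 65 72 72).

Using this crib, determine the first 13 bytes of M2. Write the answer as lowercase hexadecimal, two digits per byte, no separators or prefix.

First, c1 ⊕ c2 = (M1 ⊕ K) ⊕ (M2 ⊕ K) = M1 ⊕ M2, so the key drops out. Then M2 = (M1 ⊕ M2) ⊕ M1 over the first 13 bytes.
byte 0: (25 ^ 80) ^ 6e = a5 ^ 6e = cb
byte 1: (33 ^ 9c) ^ 6f = af ^ 6f = c0
byte 2: (c0 ^ 03) ^ 72 = c3 ^ 72 = b1
byte 3: (9c ^ ac) ^ 74 = 30 ^ 74 = 44
byte 4: (4d ^ bc) ^ 68 = f1 ^ 68 = 99
byte 5: (ec ^ af) ^ 20 = 43 ^ 20 = 63
byte 6: (b4 ^ 72) ^ 74 = c6 ^ 74 = b2
byte 7: (13 ^ 21) ^ 68 = 32 ^ 68 = 5a
byte 8: (50 ^ 1b) ^ 65 = 4b ^ 65 = 2e
byte 9: (d3 ^ 73) ^ 20 = a0 ^ 20 = 80
byte 10: (b1 ^ 2d) ^ 65 = 9c ^ 65 = f9
byte 11: (a9 ^ 73) ^ 72 = da ^ 72 = a8
byte 12: (e0 ^ 17) ^ 72 = f7 ^ 72 = 85

cbc0b1449963b25a2e80f9a885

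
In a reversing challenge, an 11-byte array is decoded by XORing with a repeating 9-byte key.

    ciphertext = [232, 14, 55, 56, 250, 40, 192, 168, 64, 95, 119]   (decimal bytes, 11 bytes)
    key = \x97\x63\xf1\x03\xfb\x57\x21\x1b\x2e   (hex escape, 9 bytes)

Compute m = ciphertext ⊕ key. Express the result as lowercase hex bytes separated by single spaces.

7f 6d c6 3b 01 7f e1 b3 6e c8 14

The 9-byte key repeats, so the effective keystream is 97 63 f1 03 fb 57 21 1b 2e 97 63.
byte 0: 11101000 XOR 10010111 = 01111111
byte 1: 00001110 XOR 01100011 = 01101101
byte 2: 00110111 XOR 11110001 = 11000110
byte 3: 00111000 XOR 00000011 = 00111011
byte 4: 11111010 XOR 11111011 = 00000001
byte 5: 00101000 XOR 01010111 = 01111111
byte 6: 11000000 XOR 00100001 = 11100001
byte 7: 10101000 XOR 00011011 = 10110011
byte 8: 01000000 XOR 00101110 = 01101110
byte 9: 01011111 XOR 10010111 = 11001000
byte 10: 01110111 XOR 01100011 = 00010100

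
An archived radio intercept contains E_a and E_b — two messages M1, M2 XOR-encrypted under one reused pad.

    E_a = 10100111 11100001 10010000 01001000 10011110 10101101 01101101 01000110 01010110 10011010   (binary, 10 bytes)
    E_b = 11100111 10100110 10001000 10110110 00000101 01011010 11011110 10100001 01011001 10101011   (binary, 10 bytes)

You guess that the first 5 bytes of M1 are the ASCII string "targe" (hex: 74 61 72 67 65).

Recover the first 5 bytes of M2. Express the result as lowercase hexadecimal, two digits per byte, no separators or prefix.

34266a99fe

First, E_a ⊕ E_b = (M1 ⊕ K) ⊕ (M2 ⊕ K) = M1 ⊕ M2, so the key drops out. Then M2 = (M1 ⊕ M2) ⊕ M1 over the first 5 bytes.
byte 0: (a7 XOR e7) XOR 74 = 40 XOR 74 = 34
byte 1: (e1 XOR a6) XOR 61 = 47 XOR 61 = 26
byte 2: (90 XOR 88) XOR 72 = 18 XOR 72 = 6a
byte 3: (48 XOR b6) XOR 67 = fe XOR 67 = 99
byte 4: (9e XOR 05) XOR 65 = 9b XOR 65 = fe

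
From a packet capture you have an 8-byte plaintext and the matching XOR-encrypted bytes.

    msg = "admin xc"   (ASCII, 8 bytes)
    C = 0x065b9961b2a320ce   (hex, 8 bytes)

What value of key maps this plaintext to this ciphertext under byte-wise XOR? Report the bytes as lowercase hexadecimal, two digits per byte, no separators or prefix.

673ff408dc8358ad

Since C = msg ⊕ key, XORing both sides with msg gives key = msg ⊕ C.
byte 0:  97 XOR   6 = 103
byte 1: 100 XOR  91 =  63
byte 2: 109 XOR 153 = 244
byte 3: 105 XOR  97 =   8
byte 4: 110 XOR 178 = 220
byte 5:  32 XOR 163 = 131
byte 6: 120 XOR  32 =  88
byte 7:  99 XOR 206 = 173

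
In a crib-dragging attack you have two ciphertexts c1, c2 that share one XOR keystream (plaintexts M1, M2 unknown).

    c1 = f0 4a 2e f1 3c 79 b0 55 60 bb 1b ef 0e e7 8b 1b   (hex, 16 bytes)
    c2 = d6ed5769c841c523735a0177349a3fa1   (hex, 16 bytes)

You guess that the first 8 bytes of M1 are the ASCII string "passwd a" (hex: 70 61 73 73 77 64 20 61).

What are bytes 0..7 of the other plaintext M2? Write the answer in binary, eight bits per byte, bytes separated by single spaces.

01010110 11000110 00001010 11101011 10000011 01011100 01010101 00010111

First, c1 ⊕ c2 = (M1 ⊕ K) ⊕ (M2 ⊕ K) = M1 ⊕ M2, so the key drops out. Then M2 = (M1 ⊕ M2) ⊕ M1 over the first 8 bytes.
byte 0: (f0 ^ d6) ^ 70 = 26 ^ 70 = 56
byte 1: (4a ^ ed) ^ 61 = a7 ^ 61 = c6
byte 2: (2e ^ 57) ^ 73 = 79 ^ 73 = 0a
byte 3: (f1 ^ 69) ^ 73 = 98 ^ 73 = eb
byte 4: (3c ^ c8) ^ 77 = f4 ^ 77 = 83
byte 5: (79 ^ 41) ^ 64 = 38 ^ 64 = 5c
byte 6: (b0 ^ c5) ^ 20 = 75 ^ 20 = 55
byte 7: (55 ^ 23) ^ 61 = 76 ^ 61 = 17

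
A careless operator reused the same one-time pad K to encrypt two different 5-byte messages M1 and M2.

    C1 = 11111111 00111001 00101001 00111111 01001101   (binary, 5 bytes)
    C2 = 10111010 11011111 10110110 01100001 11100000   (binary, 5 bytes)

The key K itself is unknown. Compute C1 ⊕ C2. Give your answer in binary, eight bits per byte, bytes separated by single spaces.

01000101 11100110 10011111 01011110 10101101

C1 ⊕ C2 = (M1 ⊕ K) ⊕ (M2 ⊕ K) = M1 ⊕ M2 — the shared key cancels under XOR.
byte 0: 255 xor 186 =  69
byte 1:  57 xor 223 = 230
byte 2:  41 xor 182 = 159
byte 3:  63 xor  97 =  94
byte 4:  77 xor 224 = 173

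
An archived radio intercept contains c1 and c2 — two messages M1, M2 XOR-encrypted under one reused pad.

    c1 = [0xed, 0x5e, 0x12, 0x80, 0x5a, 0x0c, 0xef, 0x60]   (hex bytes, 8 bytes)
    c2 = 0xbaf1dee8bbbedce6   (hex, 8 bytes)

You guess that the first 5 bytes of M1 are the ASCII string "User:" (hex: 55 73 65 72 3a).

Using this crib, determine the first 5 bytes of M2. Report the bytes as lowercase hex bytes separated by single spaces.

First, c1 ⊕ c2 = (M1 ⊕ K) ⊕ (M2 ⊕ K) = M1 ⊕ M2, so the key drops out. Then M2 = (M1 ⊕ M2) ⊕ M1 over the first 5 bytes.
byte 0: (ed ⊕ ba) ⊕ 55 = 57 ⊕ 55 = 02
byte 1: (5e ⊕ f1) ⊕ 73 = af ⊕ 73 = dc
byte 2: (12 ⊕ de) ⊕ 65 = cc ⊕ 65 = a9
byte 3: (80 ⊕ e8) ⊕ 72 = 68 ⊕ 72 = 1a
byte 4: (5a ⊕ bb) ⊕ 3a = e1 ⊕ 3a = db

02 dc a9 1a db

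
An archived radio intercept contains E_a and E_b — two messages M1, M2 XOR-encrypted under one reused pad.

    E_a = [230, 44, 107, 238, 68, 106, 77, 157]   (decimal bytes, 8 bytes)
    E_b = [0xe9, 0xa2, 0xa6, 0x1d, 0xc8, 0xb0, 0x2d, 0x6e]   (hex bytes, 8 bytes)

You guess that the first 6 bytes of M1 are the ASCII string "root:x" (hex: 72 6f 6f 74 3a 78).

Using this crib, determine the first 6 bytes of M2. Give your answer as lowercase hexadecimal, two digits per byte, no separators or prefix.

7de1a287b6a2

First, E_a ⊕ E_b = (M1 ⊕ K) ⊕ (M2 ⊕ K) = M1 ⊕ M2, so the key drops out. Then M2 = (M1 ⊕ M2) ⊕ M1 over the first 6 bytes.
byte 0: (e6 XOR e9) XOR 72 = 0f XOR 72 = 7d
byte 1: (2c XOR a2) XOR 6f = 8e XOR 6f = e1
byte 2: (6b XOR a6) XOR 6f = cd XOR 6f = a2
byte 3: (ee XOR 1d) XOR 74 = f3 XOR 74 = 87
byte 4: (44 XOR c8) XOR 3a = 8c XOR 3a = b6
byte 5: (6a XOR b0) XOR 78 = da XOR 78 = a2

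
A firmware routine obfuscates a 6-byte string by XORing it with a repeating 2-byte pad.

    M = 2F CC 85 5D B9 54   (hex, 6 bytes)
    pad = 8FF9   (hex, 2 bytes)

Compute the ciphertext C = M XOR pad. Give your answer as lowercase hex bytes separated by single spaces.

The 2-byte key repeats, so the effective keystream is 8f f9 8f f9 8f f9.
byte 0: 00101111 xor 10001111 = 10100000
byte 1: 11001100 xor 11111001 = 00110101
byte 2: 10000101 xor 10001111 = 00001010
byte 3: 01011101 xor 11111001 = 10100100
byte 4: 10111001 xor 10001111 = 00110110
byte 5: 01010100 xor 11111001 = 10101101

a0 35 0a a4 36 ad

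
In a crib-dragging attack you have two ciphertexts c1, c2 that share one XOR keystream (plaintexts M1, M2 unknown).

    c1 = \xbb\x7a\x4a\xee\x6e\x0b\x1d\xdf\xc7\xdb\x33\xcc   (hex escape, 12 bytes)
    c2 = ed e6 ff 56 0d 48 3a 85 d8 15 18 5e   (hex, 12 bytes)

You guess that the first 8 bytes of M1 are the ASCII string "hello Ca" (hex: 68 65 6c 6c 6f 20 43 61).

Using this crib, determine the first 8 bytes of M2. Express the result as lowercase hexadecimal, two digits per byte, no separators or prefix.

First, c1 ⊕ c2 = (M1 ⊕ K) ⊕ (M2 ⊕ K) = M1 ⊕ M2, so the key drops out. Then M2 = (M1 ⊕ M2) ⊕ M1 over the first 8 bytes.
byte 0: (bb ^ ed) ^ 68 = 56 ^ 68 = 3e
byte 1: (7a ^ e6) ^ 65 = 9c ^ 65 = f9
byte 2: (4a ^ ff) ^ 6c = b5 ^ 6c = d9
byte 3: (ee ^ 56) ^ 6c = b8 ^ 6c = d4
byte 4: (6e ^ 0d) ^ 6f = 63 ^ 6f = 0c
byte 5: (0b ^ 48) ^ 20 = 43 ^ 20 = 63
byte 6: (1d ^ 3a) ^ 43 = 27 ^ 43 = 64
byte 7: (df ^ 85) ^ 61 = 5a ^ 61 = 3b

3ef9d9d40c63643b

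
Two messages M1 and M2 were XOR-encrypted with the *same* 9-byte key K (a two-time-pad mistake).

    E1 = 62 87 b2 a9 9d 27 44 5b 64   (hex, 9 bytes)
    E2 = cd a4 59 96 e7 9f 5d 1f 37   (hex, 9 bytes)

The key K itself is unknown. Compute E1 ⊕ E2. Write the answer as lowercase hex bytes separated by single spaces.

E1 ⊕ E2 = (M1 ⊕ K) ⊕ (M2 ⊕ K) = M1 ⊕ M2 — the shared key cancels under XOR.
byte 0:  98 ^ 205 = 175
byte 1: 135 ^ 164 =  35
byte 2: 178 ^  89 = 235
byte 3: 169 ^ 150 =  63
byte 4: 157 ^ 231 = 122
byte 5:  39 ^ 159 = 184
byte 6:  68 ^  93 =  25
byte 7:  91 ^  31 =  68
byte 8: 100 ^  55 =  83

af 23 eb 3f 7a b8 19 44 53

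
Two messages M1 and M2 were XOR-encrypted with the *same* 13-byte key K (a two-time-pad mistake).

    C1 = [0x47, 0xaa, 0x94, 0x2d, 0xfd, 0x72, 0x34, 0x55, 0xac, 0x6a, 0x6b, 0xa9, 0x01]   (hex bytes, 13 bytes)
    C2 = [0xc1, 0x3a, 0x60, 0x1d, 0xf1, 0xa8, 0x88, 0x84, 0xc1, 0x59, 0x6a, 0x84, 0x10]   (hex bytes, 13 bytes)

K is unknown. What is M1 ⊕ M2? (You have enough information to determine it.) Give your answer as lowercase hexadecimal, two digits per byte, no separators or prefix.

8690f4300cdabcd16d33012d11

C1 ⊕ C2 = (M1 ⊕ K) ⊕ (M2 ⊕ K) = M1 ⊕ M2 — the shared key cancels under XOR.
01000111 ⊕ 11000001 = 10000110
10101010 ⊕ 00111010 = 10010000
10010100 ⊕ 01100000 = 11110100
00101101 ⊕ 00011101 = 00110000
11111101 ⊕ 11110001 = 00001100
01110010 ⊕ 10101000 = 11011010
00110100 ⊕ 10001000 = 10111100
01010101 ⊕ 10000100 = 11010001
10101100 ⊕ 11000001 = 01101101
01101010 ⊕ 01011001 = 00110011
01101011 ⊕ 01101010 = 00000001
10101001 ⊕ 10000100 = 00101101
00000001 ⊕ 00010000 = 00010001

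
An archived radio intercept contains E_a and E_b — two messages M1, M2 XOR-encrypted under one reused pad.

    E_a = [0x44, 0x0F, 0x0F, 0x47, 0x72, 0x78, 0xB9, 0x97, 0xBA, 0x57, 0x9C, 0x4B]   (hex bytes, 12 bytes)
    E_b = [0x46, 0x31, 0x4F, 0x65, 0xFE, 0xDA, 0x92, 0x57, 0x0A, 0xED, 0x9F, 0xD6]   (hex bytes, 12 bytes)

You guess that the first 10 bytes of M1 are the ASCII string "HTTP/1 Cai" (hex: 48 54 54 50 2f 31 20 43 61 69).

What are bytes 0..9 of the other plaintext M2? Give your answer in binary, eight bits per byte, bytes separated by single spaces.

First, E_a ⊕ E_b = (M1 ⊕ K) ⊕ (M2 ⊕ K) = M1 ⊕ M2, so the key drops out. Then M2 = (M1 ⊕ M2) ⊕ M1 over the first 10 bytes.
byte 0: (44 ^ 46) ^ 48 = 02 ^ 48 = 4a
byte 1: (0f ^ 31) ^ 54 = 3e ^ 54 = 6a
byte 2: (0f ^ 4f) ^ 54 = 40 ^ 54 = 14
byte 3: (47 ^ 65) ^ 50 = 22 ^ 50 = 72
byte 4: (72 ^ fe) ^ 2f = 8c ^ 2f = a3
byte 5: (78 ^ da) ^ 31 = a2 ^ 31 = 93
byte 6: (b9 ^ 92) ^ 20 = 2b ^ 20 = 0b
byte 7: (97 ^ 57) ^ 43 = c0 ^ 43 = 83
byte 8: (ba ^ 0a) ^ 61 = b0 ^ 61 = d1
byte 9: (57 ^ ed) ^ 69 = ba ^ 69 = d3

01001010 01101010 00010100 01110010 10100011 10010011 00001011 10000011 11010001 11010011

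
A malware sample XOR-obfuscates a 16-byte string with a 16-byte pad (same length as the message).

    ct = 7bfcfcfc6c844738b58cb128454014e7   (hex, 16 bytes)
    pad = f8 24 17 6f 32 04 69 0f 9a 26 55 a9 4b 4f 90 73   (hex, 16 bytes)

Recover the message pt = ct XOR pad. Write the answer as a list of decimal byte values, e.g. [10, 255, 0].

XOR is its own inverse, so applying the key byte-wise gives the result directly.
7b ⊕ f8 = 83
fc ⊕ 24 = d8
fc ⊕ 17 = eb
fc ⊕ 6f = 93
6c ⊕ 32 = 5e
84 ⊕ 04 = 80
47 ⊕ 69 = 2e
38 ⊕ 0f = 37
b5 ⊕ 9a = 2f
8c ⊕ 26 = aa
b1 ⊕ 55 = e4
28 ⊕ a9 = 81
45 ⊕ 4b = 0e
40 ⊕ 4f = 0f
14 ⊕ 90 = 84
e7 ⊕ 73 = 94

[131, 216, 235, 147, 94, 128, 46, 55, 47, 170, 228, 129, 14, 15, 132, 148]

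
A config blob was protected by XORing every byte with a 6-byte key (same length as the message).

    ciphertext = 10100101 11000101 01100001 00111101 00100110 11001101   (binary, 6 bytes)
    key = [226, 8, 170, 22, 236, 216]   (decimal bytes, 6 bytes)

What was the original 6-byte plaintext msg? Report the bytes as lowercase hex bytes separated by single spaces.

XOR is its own inverse, so applying the key byte-wise gives the result directly.
byte 0: a5 ⊕ e2 = 47
byte 1: c5 ⊕ 08 = cd
byte 2: 61 ⊕ aa = cb
byte 3: 3d ⊕ 16 = 2b
byte 4: 26 ⊕ ec = ca
byte 5: cd ⊕ d8 = 15

47 cd cb 2b ca 15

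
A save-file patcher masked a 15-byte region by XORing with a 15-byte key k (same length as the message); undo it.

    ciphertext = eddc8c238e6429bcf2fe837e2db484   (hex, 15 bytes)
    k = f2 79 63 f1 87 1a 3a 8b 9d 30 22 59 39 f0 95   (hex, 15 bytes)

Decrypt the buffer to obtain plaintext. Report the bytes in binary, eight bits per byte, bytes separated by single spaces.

byte 0: ed xor f2 = 1f
byte 1: dc xor 79 = a5
byte 2: 8c xor 63 = ef
byte 3: 23 xor f1 = d2
byte 4: 8e xor 87 = 09
byte 5: 64 xor 1a = 7e
byte 6: 29 xor 3a = 13
byte 7: bc xor 8b = 37
byte 8: f2 xor 9d = 6f
byte 9: fe xor 30 = ce
byte 10: 83 xor 22 = a1
byte 11: 7e xor 59 = 27
byte 12: 2d xor 39 = 14
byte 13: b4 xor f0 = 44
byte 14: 84 xor 95 = 11

00011111 10100101 11101111 11010010 00001001 01111110 00010011 00110111 01101111 11001110 10100001 00100111 00010100 01000100 00010001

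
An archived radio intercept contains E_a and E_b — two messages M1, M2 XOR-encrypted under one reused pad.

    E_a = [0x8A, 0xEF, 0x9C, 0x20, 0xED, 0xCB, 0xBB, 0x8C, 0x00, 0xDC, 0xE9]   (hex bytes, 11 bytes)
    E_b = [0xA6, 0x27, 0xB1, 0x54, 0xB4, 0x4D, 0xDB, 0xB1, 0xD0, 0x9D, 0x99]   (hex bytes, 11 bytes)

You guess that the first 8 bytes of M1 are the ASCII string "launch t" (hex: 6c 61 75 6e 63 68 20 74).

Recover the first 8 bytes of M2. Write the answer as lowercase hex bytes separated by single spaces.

40 a9 58 1a 3a ee 40 49

First, E_a ⊕ E_b = (M1 ⊕ K) ⊕ (M2 ⊕ K) = M1 ⊕ M2, so the key drops out. Then M2 = (M1 ⊕ M2) ⊕ M1 over the first 8 bytes.
byte 0: (8a XOR a6) XOR 6c = 2c XOR 6c = 40
byte 1: (ef XOR 27) XOR 61 = c8 XOR 61 = a9
byte 2: (9c XOR b1) XOR 75 = 2d XOR 75 = 58
byte 3: (20 XOR 54) XOR 6e = 74 XOR 6e = 1a
byte 4: (ed XOR b4) XOR 63 = 59 XOR 63 = 3a
byte 5: (cb XOR 4d) XOR 68 = 86 XOR 68 = ee
byte 6: (bb XOR db) XOR 20 = 60 XOR 20 = 40
byte 7: (8c XOR b1) XOR 74 = 3d XOR 74 = 49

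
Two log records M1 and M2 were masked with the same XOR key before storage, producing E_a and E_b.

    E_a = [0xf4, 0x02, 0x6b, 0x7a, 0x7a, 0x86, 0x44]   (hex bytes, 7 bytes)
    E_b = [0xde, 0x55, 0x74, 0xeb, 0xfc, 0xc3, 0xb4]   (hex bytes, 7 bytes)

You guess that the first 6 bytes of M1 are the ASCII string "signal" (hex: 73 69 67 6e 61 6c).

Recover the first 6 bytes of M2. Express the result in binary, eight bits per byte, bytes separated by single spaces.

01011001 00111110 01111000 11111111 11100111 00101001

First, E_a ⊕ E_b = (M1 ⊕ K) ⊕ (M2 ⊕ K) = M1 ⊕ M2, so the key drops out. Then M2 = (M1 ⊕ M2) ⊕ M1 over the first 6 bytes.
byte 0: (f4 xor de) xor 73 = 2a xor 73 = 59
byte 1: (02 xor 55) xor 69 = 57 xor 69 = 3e
byte 2: (6b xor 74) xor 67 = 1f xor 67 = 78
byte 3: (7a xor eb) xor 6e = 91 xor 6e = ff
byte 4: (7a xor fc) xor 61 = 86 xor 61 = e7
byte 5: (86 xor c3) xor 6c = 45 xor 6c = 29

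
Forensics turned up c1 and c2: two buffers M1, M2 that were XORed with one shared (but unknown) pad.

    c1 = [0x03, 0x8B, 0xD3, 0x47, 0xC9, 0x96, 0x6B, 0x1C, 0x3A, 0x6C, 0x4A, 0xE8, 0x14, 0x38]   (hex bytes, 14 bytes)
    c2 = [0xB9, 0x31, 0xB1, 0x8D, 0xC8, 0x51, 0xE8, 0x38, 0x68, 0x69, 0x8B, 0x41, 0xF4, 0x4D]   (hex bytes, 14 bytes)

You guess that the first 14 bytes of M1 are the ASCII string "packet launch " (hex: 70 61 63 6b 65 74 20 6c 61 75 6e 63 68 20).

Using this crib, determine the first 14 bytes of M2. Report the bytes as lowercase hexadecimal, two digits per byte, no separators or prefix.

First, c1 ⊕ c2 = (M1 ⊕ K) ⊕ (M2 ⊕ K) = M1 ⊕ M2, so the key drops out. Then M2 = (M1 ⊕ M2) ⊕ M1 over the first 14 bytes.
byte 0: (03 xor b9) xor 70 = ba xor 70 = ca
byte 1: (8b xor 31) xor 61 = ba xor 61 = db
byte 2: (d3 xor b1) xor 63 = 62 xor 63 = 01
byte 3: (47 xor 8d) xor 6b = ca xor 6b = a1
byte 4: (c9 xor c8) xor 65 = 01 xor 65 = 64
byte 5: (96 xor 51) xor 74 = c7 xor 74 = b3
byte 6: (6b xor e8) xor 20 = 83 xor 20 = a3
byte 7: (1c xor 38) xor 6c = 24 xor 6c = 48
byte 8: (3a xor 68) xor 61 = 52 xor 61 = 33
byte 9: (6c xor 69) xor 75 = 05 xor 75 = 70
byte 10: (4a xor 8b) xor 6e = c1 xor 6e = af
byte 11: (e8 xor 41) xor 63 = a9 xor 63 = ca
byte 12: (14 xor f4) xor 68 = e0 xor 68 = 88
byte 13: (38 xor 4d) xor 20 = 75 xor 20 = 55

cadb01a164b3a3483370afca8855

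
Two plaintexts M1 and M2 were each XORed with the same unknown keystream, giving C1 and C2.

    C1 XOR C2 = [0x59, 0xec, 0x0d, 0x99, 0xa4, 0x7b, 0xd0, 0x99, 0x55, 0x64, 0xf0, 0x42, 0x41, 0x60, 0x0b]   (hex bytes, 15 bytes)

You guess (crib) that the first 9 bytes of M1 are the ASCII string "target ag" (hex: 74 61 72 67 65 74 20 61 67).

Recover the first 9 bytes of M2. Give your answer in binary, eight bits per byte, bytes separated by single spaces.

00101101 10001101 01111111 11111110 11000001 00001111 11110000 11111000 00110010

Since C1 ⊕ C2 = M1 ⊕ M2, XORing with the guessed M1 bytes yields the corresponding M2 bytes: M2 = (C1 ⊕ C2) ⊕ M1.
byte 0: 59 ⊕ 74 = 2d
byte 1: ec ⊕ 61 = 8d
byte 2: 0d ⊕ 72 = 7f
byte 3: 99 ⊕ 67 = fe
byte 4: a4 ⊕ 65 = c1
byte 5: 7b ⊕ 74 = 0f
byte 6: d0 ⊕ 20 = f0
byte 7: 99 ⊕ 61 = f8
byte 8: 55 ⊕ 67 = 32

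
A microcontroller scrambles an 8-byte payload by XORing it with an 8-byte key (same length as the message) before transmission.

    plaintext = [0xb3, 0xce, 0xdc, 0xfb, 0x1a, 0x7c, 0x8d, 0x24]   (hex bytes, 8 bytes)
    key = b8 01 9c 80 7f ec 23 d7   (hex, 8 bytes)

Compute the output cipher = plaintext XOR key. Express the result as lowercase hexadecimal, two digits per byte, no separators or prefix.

0bcf407b6590aef3

XOR is its own inverse, so applying the key byte-wise gives the result directly.
10110011 xor 10111000 = 00001011
11001110 xor 00000001 = 11001111
11011100 xor 10011100 = 01000000
11111011 xor 10000000 = 01111011
00011010 xor 01111111 = 01100101
01111100 xor 11101100 = 10010000
10001101 xor 00100011 = 10101110
00100100 xor 11010111 = 11110011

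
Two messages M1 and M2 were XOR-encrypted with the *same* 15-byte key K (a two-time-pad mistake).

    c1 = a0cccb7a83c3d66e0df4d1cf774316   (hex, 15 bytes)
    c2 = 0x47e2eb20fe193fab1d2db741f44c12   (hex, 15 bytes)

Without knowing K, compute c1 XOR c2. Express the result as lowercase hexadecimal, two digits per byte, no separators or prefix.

c1 ⊕ c2 = (M1 ⊕ K) ⊕ (M2 ⊕ K) = M1 ⊕ M2 — the shared key cancels under XOR.
a0 xor 47 = e7
cc xor e2 = 2e
cb xor eb = 20
7a xor 20 = 5a
83 xor fe = 7d
c3 xor 19 = da
d6 xor 3f = e9
6e xor ab = c5
0d xor 1d = 10
f4 xor 2d = d9
d1 xor b7 = 66
cf xor 41 = 8e
77 xor f4 = 83
43 xor 4c = 0f
16 xor 12 = 04

e72e205a7ddae9c510d9668e830f04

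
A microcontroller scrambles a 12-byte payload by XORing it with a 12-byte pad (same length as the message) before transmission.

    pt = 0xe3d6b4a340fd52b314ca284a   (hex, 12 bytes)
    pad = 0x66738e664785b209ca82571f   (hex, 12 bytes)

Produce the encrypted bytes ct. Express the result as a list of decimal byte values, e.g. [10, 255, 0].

XOR is its own inverse, so applying the key byte-wise gives the result directly.
227 ⊕ 102 = 133
214 ⊕ 115 = 165
180 ⊕ 142 =  58
163 ⊕ 102 = 197
 64 ⊕  71 =   7
253 ⊕ 133 = 120
 82 ⊕ 178 = 224
179 ⊕   9 = 186
 20 ⊕ 202 = 222
202 ⊕ 130 =  72
 40 ⊕  87 = 127
 74 ⊕  31 =  85

[133, 165, 58, 197, 7, 120, 224, 186, 222, 72, 127, 85]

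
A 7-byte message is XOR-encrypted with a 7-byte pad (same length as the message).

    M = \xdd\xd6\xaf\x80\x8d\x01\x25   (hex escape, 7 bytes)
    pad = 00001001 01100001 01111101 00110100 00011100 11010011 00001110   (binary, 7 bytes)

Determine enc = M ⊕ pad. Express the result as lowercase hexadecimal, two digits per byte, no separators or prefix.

byte 0: 221 xor   9 = 212
byte 1: 214 xor  97 = 183
byte 2: 175 xor 125 = 210
byte 3: 128 xor  52 = 180
byte 4: 141 xor  28 = 145
byte 5:   1 xor 211 = 210
byte 6:  37 xor  14 =  43

d4b7d2b491d22b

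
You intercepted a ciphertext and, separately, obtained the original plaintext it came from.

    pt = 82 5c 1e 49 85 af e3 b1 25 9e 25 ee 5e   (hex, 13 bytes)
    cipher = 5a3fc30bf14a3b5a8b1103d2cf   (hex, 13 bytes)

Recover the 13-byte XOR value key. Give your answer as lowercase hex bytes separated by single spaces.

d8 63 dd 42 74 e5 d8 eb ae 8f 26 3c 91

Since cipher = pt ⊕ key, XORing both sides with pt gives key = pt ⊕ cipher.
10000010 xor 01011010 = 11011000
01011100 xor 00111111 = 01100011
00011110 xor 11000011 = 11011101
01001001 xor 00001011 = 01000010
10000101 xor 11110001 = 01110100
10101111 xor 01001010 = 11100101
11100011 xor 00111011 = 11011000
10110001 xor 01011010 = 11101011
00100101 xor 10001011 = 10101110
10011110 xor 00010001 = 10001111
00100101 xor 00000011 = 00100110
11101110 xor 11010010 = 00111100
01011110 xor 11001111 = 10010001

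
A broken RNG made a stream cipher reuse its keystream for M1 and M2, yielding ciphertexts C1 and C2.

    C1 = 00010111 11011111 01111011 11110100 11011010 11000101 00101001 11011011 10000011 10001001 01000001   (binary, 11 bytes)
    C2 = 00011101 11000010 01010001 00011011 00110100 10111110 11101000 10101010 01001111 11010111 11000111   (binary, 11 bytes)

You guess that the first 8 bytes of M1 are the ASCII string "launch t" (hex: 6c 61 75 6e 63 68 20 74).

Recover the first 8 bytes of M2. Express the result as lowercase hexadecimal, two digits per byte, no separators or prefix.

First, C1 ⊕ C2 = (M1 ⊕ K) ⊕ (M2 ⊕ K) = M1 ⊕ M2, so the key drops out. Then M2 = (M1 ⊕ M2) ⊕ M1 over the first 8 bytes.
byte 0: (17 ⊕ 1d) ⊕ 6c = 0a ⊕ 6c = 66
byte 1: (df ⊕ c2) ⊕ 61 = 1d ⊕ 61 = 7c
byte 2: (7b ⊕ 51) ⊕ 75 = 2a ⊕ 75 = 5f
byte 3: (f4 ⊕ 1b) ⊕ 6e = ef ⊕ 6e = 81
byte 4: (da ⊕ 34) ⊕ 63 = ee ⊕ 63 = 8d
byte 5: (c5 ⊕ be) ⊕ 68 = 7b ⊕ 68 = 13
byte 6: (29 ⊕ e8) ⊕ 20 = c1 ⊕ 20 = e1
byte 7: (db ⊕ aa) ⊕ 74 = 71 ⊕ 74 = 05

667c5f818d13e105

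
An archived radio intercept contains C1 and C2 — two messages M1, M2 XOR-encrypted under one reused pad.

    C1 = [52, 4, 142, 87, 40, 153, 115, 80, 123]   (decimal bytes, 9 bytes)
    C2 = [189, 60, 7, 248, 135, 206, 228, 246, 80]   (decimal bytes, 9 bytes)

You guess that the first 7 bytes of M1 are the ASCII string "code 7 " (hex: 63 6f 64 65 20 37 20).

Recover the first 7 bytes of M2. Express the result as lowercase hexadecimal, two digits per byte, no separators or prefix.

First, C1 ⊕ C2 = (M1 ⊕ K) ⊕ (M2 ⊕ K) = M1 ⊕ M2, so the key drops out. Then M2 = (M1 ⊕ M2) ⊕ M1 over the first 7 bytes.
byte 0: (34 ⊕ bd) ⊕ 63 = 89 ⊕ 63 = ea
byte 1: (04 ⊕ 3c) ⊕ 6f = 38 ⊕ 6f = 57
byte 2: (8e ⊕ 07) ⊕ 64 = 89 ⊕ 64 = ed
byte 3: (57 ⊕ f8) ⊕ 65 = af ⊕ 65 = ca
byte 4: (28 ⊕ 87) ⊕ 20 = af ⊕ 20 = 8f
byte 5: (99 ⊕ ce) ⊕ 37 = 57 ⊕ 37 = 60
byte 6: (73 ⊕ e4) ⊕ 20 = 97 ⊕ 20 = b7

ea57edca8f60b7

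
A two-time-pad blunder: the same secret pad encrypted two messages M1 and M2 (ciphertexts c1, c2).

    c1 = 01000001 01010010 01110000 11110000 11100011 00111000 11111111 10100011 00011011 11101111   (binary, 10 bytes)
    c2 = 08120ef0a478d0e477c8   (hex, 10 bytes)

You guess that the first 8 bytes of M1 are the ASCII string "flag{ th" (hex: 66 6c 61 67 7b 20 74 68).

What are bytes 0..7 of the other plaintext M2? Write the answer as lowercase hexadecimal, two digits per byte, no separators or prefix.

2f2c1f673c605b2f

First, c1 ⊕ c2 = (M1 ⊕ K) ⊕ (M2 ⊕ K) = M1 ⊕ M2, so the key drops out. Then M2 = (M1 ⊕ M2) ⊕ M1 over the first 8 bytes.
byte 0: (41 XOR 08) XOR 66 = 49 XOR 66 = 2f
byte 1: (52 XOR 12) XOR 6c = 40 XOR 6c = 2c
byte 2: (70 XOR 0e) XOR 61 = 7e XOR 61 = 1f
byte 3: (f0 XOR f0) XOR 67 = 00 XOR 67 = 67
byte 4: (e3 XOR a4) XOR 7b = 47 XOR 7b = 3c
byte 5: (38 XOR 78) XOR 20 = 40 XOR 20 = 60
byte 6: (ff XOR d0) XOR 74 = 2f XOR 74 = 5b
byte 7: (a3 XOR e4) XOR 68 = 47 XOR 68 = 2f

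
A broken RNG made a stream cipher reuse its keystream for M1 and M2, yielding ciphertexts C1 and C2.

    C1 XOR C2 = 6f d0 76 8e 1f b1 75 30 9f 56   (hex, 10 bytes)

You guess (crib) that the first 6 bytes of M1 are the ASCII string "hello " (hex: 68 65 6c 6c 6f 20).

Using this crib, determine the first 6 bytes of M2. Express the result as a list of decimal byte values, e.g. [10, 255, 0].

[7, 181, 26, 226, 112, 145]

Since C1 ⊕ C2 = M1 ⊕ M2, XORing with the guessed M1 bytes yields the corresponding M2 bytes: M2 = (C1 ⊕ C2) ⊕ M1.
6f XOR 68 = 07
d0 XOR 65 = b5
76 XOR 6c = 1a
8e XOR 6c = e2
1f XOR 6f = 70
b1 XOR 20 = 91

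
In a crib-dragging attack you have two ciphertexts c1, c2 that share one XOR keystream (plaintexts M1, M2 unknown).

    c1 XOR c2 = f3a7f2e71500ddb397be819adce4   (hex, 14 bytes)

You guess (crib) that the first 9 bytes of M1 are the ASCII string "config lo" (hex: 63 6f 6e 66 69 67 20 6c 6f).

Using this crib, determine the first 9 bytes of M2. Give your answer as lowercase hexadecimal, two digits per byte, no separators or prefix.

Since c1 ⊕ c2 = M1 ⊕ M2, XORing with the guessed M1 bytes yields the corresponding M2 bytes: M2 = (c1 ⊕ c2) ⊕ M1.
243 ^  99 = 144
167 ^ 111 = 200
242 ^ 110 = 156
231 ^ 102 = 129
 21 ^ 105 = 124
  0 ^ 103 = 103
221 ^  32 = 253
179 ^ 108 = 223
151 ^ 111 = 248

90c89c817c67fddff8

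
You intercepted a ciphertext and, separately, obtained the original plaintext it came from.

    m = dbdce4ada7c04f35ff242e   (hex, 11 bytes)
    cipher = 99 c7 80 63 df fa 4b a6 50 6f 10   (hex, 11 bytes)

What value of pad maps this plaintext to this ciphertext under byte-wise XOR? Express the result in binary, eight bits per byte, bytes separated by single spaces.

Since cipher = m ⊕ pad, XORing both sides with m gives pad = m ⊕ cipher.
219 XOR 153 =  66
220 XOR 199 =  27
228 XOR 128 = 100
173 XOR  99 = 206
167 XOR 223 = 120
192 XOR 250 =  58
 79 XOR  75 =   4
 53 XOR 166 = 147
255 XOR  80 = 175
 36 XOR 111 =  75
 46 XOR  16 =  62

01000010 00011011 01100100 11001110 01111000 00111010 00000100 10010011 10101111 01001011 00111110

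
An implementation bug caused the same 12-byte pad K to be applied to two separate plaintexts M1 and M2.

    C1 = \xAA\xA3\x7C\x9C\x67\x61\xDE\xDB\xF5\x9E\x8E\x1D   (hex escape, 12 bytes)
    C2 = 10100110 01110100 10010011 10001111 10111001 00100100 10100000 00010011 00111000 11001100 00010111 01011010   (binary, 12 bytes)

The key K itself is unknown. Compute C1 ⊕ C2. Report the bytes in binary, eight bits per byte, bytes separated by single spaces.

00001100 11010111 11101111 00010011 11011110 01000101 01111110 11001000 11001101 01010010 10011001 01000111

C1 ⊕ C2 = (M1 ⊕ K) ⊕ (M2 ⊕ K) = M1 ⊕ M2 — the shared key cancels under XOR.
10101010 ^ 10100110 = 00001100
10100011 ^ 01110100 = 11010111
01111100 ^ 10010011 = 11101111
10011100 ^ 10001111 = 00010011
01100111 ^ 10111001 = 11011110
01100001 ^ 00100100 = 01000101
11011110 ^ 10100000 = 01111110
11011011 ^ 00010011 = 11001000
11110101 ^ 00111000 = 11001101
10011110 ^ 11001100 = 01010010
10001110 ^ 00010111 = 10011001
00011101 ^ 01011010 = 01000111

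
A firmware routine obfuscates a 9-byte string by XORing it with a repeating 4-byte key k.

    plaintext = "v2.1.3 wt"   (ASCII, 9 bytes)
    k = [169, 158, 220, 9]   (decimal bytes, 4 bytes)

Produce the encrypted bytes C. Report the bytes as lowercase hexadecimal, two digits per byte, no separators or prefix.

dfacf23887adfc7edd

The 4-byte key repeats, so the effective keystream is a9 9e dc 09 a9 9e dc 09 a9.
byte 0: 118 xor 169 = 223
byte 1:  50 xor 158 = 172
byte 2:  46 xor 220 = 242
byte 3:  49 xor   9 =  56
byte 4:  46 xor 169 = 135
byte 5:  51 xor 158 = 173
byte 6:  32 xor 220 = 252
byte 7: 119 xor   9 = 126
byte 8: 116 xor 169 = 221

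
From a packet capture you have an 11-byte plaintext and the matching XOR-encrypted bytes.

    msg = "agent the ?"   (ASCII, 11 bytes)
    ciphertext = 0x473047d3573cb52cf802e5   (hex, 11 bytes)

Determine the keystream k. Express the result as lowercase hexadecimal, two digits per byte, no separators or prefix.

Since ciphertext = msg ⊕ k, XORing both sides with msg gives k = msg ⊕ ciphertext.
byte 0: 61 ^ 47 = 26
byte 1: 67 ^ 30 = 57
byte 2: 65 ^ 47 = 22
byte 3: 6e ^ d3 = bd
byte 4: 74 ^ 57 = 23
byte 5: 20 ^ 3c = 1c
byte 6: 74 ^ b5 = c1
byte 7: 68 ^ 2c = 44
byte 8: 65 ^ f8 = 9d
byte 9: 20 ^ 02 = 22
byte 10: 3f ^ e5 = da

265722bd231cc1449d22da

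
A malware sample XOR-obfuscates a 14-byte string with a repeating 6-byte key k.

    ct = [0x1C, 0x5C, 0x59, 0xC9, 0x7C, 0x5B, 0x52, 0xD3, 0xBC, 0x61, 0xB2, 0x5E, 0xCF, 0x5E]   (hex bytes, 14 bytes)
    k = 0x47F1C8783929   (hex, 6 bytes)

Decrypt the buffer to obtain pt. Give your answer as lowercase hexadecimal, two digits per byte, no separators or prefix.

5bad91b14572152274198b7788af

The 6-byte key repeats, so the effective keystream is 47 f1 c8 78 39 29 47 f1 c8 78 39 29 47 f1.
byte 0:  28 ^  71 =  91
byte 1:  92 ^ 241 = 173
byte 2:  89 ^ 200 = 145
byte 3: 201 ^ 120 = 177
byte 4: 124 ^  57 =  69
byte 5:  91 ^  41 = 114
byte 6:  82 ^  71 =  21
byte 7: 211 ^ 241 =  34
byte 8: 188 ^ 200 = 116
byte 9:  97 ^ 120 =  25
byte 10: 178 ^  57 = 139
byte 11:  94 ^  41 = 119
byte 12: 207 ^  71 = 136
byte 13:  94 ^ 241 = 175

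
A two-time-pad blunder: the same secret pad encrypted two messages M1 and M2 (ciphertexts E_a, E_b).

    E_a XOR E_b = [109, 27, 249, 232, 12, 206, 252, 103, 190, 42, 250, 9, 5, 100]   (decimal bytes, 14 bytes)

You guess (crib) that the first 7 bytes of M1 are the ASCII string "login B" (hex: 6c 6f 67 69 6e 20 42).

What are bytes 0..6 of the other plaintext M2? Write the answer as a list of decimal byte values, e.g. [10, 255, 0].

[1, 116, 158, 129, 98, 238, 190]

Since E_a ⊕ E_b = M1 ⊕ M2, XORing with the guessed M1 bytes yields the corresponding M2 bytes: M2 = (E_a ⊕ E_b) ⊕ M1.
6d XOR 6c = 01
1b XOR 6f = 74
f9 XOR 67 = 9e
e8 XOR 69 = 81
0c XOR 6e = 62
ce XOR 20 = ee
fc XOR 42 = be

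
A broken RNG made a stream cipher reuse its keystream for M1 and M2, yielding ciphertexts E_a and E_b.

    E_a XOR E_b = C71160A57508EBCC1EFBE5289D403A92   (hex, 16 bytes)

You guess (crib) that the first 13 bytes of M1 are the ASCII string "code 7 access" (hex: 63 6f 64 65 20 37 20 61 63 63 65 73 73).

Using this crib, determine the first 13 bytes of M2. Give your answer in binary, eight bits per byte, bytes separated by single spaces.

Since E_a ⊕ E_b = M1 ⊕ M2, XORing with the guessed M1 bytes yields the corresponding M2 bytes: M2 = (E_a ⊕ E_b) ⊕ M1.
byte 0: c7 ^ 63 = a4
byte 1: 11 ^ 6f = 7e
byte 2: 60 ^ 64 = 04
byte 3: a5 ^ 65 = c0
byte 4: 75 ^ 20 = 55
byte 5: 08 ^ 37 = 3f
byte 6: eb ^ 20 = cb
byte 7: cc ^ 61 = ad
byte 8: 1e ^ 63 = 7d
byte 9: fb ^ 63 = 98
byte 10: e5 ^ 65 = 80
byte 11: 28 ^ 73 = 5b
byte 12: 9d ^ 73 = ee

10100100 01111110 00000100 11000000 01010101 00111111 11001011 10101101 01111101 10011000 10000000 01011011 11101110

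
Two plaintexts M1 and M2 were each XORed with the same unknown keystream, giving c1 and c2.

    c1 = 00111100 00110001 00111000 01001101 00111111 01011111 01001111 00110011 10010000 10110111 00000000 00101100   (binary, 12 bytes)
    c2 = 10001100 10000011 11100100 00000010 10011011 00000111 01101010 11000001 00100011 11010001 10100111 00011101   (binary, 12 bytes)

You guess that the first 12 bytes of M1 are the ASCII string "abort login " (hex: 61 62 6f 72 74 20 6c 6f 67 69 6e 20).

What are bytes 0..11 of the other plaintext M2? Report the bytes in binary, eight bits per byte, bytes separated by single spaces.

First, c1 ⊕ c2 = (M1 ⊕ K) ⊕ (M2 ⊕ K) = M1 ⊕ M2, so the key drops out. Then M2 = (M1 ⊕ M2) ⊕ M1 over the first 12 bytes.
byte 0: (3c ⊕ 8c) ⊕ 61 = b0 ⊕ 61 = d1
byte 1: (31 ⊕ 83) ⊕ 62 = b2 ⊕ 62 = d0
byte 2: (38 ⊕ e4) ⊕ 6f = dc ⊕ 6f = b3
byte 3: (4d ⊕ 02) ⊕ 72 = 4f ⊕ 72 = 3d
byte 4: (3f ⊕ 9b) ⊕ 74 = a4 ⊕ 74 = d0
byte 5: (5f ⊕ 07) ⊕ 20 = 58 ⊕ 20 = 78
byte 6: (4f ⊕ 6a) ⊕ 6c = 25 ⊕ 6c = 49
byte 7: (33 ⊕ c1) ⊕ 6f = f2 ⊕ 6f = 9d
byte 8: (90 ⊕ 23) ⊕ 67 = b3 ⊕ 67 = d4
byte 9: (b7 ⊕ d1) ⊕ 69 = 66 ⊕ 69 = 0f
byte 10: (00 ⊕ a7) ⊕ 6e = a7 ⊕ 6e = c9
byte 11: (2c ⊕ 1d) ⊕ 20 = 31 ⊕ 20 = 11

11010001 11010000 10110011 00111101 11010000 01111000 01001001 10011101 11010100 00001111 11001001 00010001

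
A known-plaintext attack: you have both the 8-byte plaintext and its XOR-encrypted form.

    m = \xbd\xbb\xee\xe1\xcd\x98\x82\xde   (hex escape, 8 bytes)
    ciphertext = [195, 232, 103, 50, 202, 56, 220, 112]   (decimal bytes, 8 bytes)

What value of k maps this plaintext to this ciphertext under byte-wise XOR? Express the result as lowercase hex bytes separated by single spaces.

7e 53 89 d3 07 a0 5e ae

Since ciphertext = m ⊕ k, XORing both sides with m gives k = m ⊕ ciphertext.
bd XOR c3 = 7e
bb XOR e8 = 53
ee XOR 67 = 89
e1 XOR 32 = d3
cd XOR ca = 07
98 XOR 38 = a0
82 XOR dc = 5e
de XOR 70 = ae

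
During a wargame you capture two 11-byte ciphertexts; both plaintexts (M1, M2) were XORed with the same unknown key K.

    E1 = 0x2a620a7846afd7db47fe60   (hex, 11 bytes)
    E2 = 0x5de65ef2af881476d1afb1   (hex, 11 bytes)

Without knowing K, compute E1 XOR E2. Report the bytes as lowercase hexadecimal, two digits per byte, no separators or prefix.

7784548ae927c3ad9651d1

E1 ⊕ E2 = (M1 ⊕ K) ⊕ (M2 ⊕ K) = M1 ⊕ M2 — the shared key cancels under XOR.
2a ^ 5d = 77
62 ^ e6 = 84
0a ^ 5e = 54
78 ^ f2 = 8a
46 ^ af = e9
af ^ 88 = 27
d7 ^ 14 = c3
db ^ 76 = ad
47 ^ d1 = 96
fe ^ af = 51
60 ^ b1 = d1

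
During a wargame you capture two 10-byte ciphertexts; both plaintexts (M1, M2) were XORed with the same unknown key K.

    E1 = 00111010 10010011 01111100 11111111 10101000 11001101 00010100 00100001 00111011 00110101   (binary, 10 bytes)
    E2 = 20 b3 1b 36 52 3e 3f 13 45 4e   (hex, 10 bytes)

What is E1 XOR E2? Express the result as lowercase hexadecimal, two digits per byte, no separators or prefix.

1a2067c9faf32b327e7b

E1 ⊕ E2 = (M1 ⊕ K) ⊕ (M2 ⊕ K) = M1 ⊕ M2 — the shared key cancels under XOR.
3a ^ 20 = 1a
93 ^ b3 = 20
7c ^ 1b = 67
ff ^ 36 = c9
a8 ^ 52 = fa
cd ^ 3e = f3
14 ^ 3f = 2b
21 ^ 13 = 32
3b ^ 45 = 7e
35 ^ 4e = 7b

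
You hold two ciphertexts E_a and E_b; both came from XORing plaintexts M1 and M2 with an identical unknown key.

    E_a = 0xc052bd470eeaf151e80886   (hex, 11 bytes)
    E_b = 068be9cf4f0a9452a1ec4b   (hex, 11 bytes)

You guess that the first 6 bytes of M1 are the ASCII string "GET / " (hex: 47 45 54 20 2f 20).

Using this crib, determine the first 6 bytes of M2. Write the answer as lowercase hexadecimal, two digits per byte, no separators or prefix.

819c00a86ec0

First, E_a ⊕ E_b = (M1 ⊕ K) ⊕ (M2 ⊕ K) = M1 ⊕ M2, so the key drops out. Then M2 = (M1 ⊕ M2) ⊕ M1 over the first 6 bytes.
byte 0: (c0 ⊕ 06) ⊕ 47 = c6 ⊕ 47 = 81
byte 1: (52 ⊕ 8b) ⊕ 45 = d9 ⊕ 45 = 9c
byte 2: (bd ⊕ e9) ⊕ 54 = 54 ⊕ 54 = 00
byte 3: (47 ⊕ cf) ⊕ 20 = 88 ⊕ 20 = a8
byte 4: (0e ⊕ 4f) ⊕ 2f = 41 ⊕ 2f = 6e
byte 5: (ea ⊕ 0a) ⊕ 20 = e0 ⊕ 20 = c0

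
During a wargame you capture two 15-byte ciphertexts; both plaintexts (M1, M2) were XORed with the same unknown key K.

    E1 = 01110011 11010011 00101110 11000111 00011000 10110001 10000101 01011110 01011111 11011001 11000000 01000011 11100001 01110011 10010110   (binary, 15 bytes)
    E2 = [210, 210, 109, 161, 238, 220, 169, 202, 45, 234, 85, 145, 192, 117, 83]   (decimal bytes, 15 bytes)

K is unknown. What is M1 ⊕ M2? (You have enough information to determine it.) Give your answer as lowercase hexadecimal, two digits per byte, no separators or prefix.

a1014366f66d2c94723395d22106c5

E1 ⊕ E2 = (M1 ⊕ K) ⊕ (M2 ⊕ K) = M1 ⊕ M2 — the shared key cancels under XOR.
byte 0: 01110011 xor 11010010 = 10100001
byte 1: 11010011 xor 11010010 = 00000001
byte 2: 00101110 xor 01101101 = 01000011
byte 3: 11000111 xor 10100001 = 01100110
byte 4: 00011000 xor 11101110 = 11110110
byte 5: 10110001 xor 11011100 = 01101101
byte 6: 10000101 xor 10101001 = 00101100
byte 7: 01011110 xor 11001010 = 10010100
byte 8: 01011111 xor 00101101 = 01110010
byte 9: 11011001 xor 11101010 = 00110011
byte 10: 11000000 xor 01010101 = 10010101
byte 11: 01000011 xor 10010001 = 11010010
byte 12: 11100001 xor 11000000 = 00100001
byte 13: 01110011 xor 01110101 = 00000110
byte 14: 10010110 xor 01010011 = 11000101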